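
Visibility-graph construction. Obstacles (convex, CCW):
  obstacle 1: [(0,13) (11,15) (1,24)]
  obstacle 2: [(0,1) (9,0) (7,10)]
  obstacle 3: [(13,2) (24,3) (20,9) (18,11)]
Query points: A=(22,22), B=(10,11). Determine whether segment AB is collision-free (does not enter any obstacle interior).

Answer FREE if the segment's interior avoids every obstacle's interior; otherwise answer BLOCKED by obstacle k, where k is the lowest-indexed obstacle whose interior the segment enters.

Obstacle 1 [(0,13) (11,15) (1,24)]:
  edge (0,13)–(11,15): clear
  edge (11,15)–(1,24): clear
  edge (1,24)–(0,13): clear
  midpoint (16,33/2) outside
  → clear
Obstacle 2 [(0,1) (9,0) (7,10)]:
  edge (0,1)–(9,0): clear
  edge (9,0)–(7,10): clear
  edge (7,10)–(0,1): clear
  midpoint (16,33/2) outside
  → clear
Obstacle 3 [(13,2) (24,3) (20,9) (18,11)]:
  edge (13,2)–(24,3): clear
  edge (24,3)–(20,9): clear
  edge (20,9)–(18,11): clear
  edge (18,11)–(13,2): clear
  midpoint (16,33/2) outside
  → clear

FREE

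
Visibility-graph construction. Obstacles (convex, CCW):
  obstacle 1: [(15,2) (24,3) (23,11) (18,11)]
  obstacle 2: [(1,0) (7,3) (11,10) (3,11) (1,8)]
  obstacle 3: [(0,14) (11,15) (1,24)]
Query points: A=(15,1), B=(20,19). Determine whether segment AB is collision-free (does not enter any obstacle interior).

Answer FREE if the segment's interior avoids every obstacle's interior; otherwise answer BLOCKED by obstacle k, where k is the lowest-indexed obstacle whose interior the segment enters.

BLOCKED by obstacle 1

Obstacle 1 [(15,2) (24,3) (23,11) (18,11)]:
  edge (15,2)–(24,3): crosses AB
  edge (24,3)–(23,11): clear
  edge (23,11)–(18,11): clear
  edge (18,11)–(15,2): crosses AB
  → BLOCKED
Obstacle 2 [(1,0) (7,3) (11,10) (3,11) (1,8)]:
  edge (1,0)–(7,3): clear
  edge (7,3)–(11,10): clear
  edge (11,10)–(3,11): clear
  edge (3,11)–(1,8): clear
  edge (1,8)–(1,0): clear
  midpoint (35/2,10) outside
  → clear
Obstacle 3 [(0,14) (11,15) (1,24)]:
  edge (0,14)–(11,15): clear
  edge (11,15)–(1,24): clear
  edge (1,24)–(0,14): clear
  midpoint (35/2,10) outside
  → clear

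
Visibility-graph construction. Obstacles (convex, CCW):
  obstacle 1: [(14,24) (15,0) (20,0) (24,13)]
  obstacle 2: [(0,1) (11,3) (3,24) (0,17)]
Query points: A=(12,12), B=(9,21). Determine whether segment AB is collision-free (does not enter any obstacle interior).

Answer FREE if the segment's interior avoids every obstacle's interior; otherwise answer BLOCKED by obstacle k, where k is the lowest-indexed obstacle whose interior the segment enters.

FREE

Obstacle 1 [(14,24) (15,0) (20,0) (24,13)]:
  edge (14,24)–(15,0): clear
  edge (15,0)–(20,0): clear
  edge (20,0)–(24,13): clear
  edge (24,13)–(14,24): clear
  midpoint (21/2,33/2) outside
  → clear
Obstacle 2 [(0,1) (11,3) (3,24) (0,17)]:
  edge (0,1)–(11,3): clear
  edge (11,3)–(3,24): clear
  edge (3,24)–(0,17): clear
  edge (0,17)–(0,1): clear
  midpoint (21/2,33/2) outside
  → clear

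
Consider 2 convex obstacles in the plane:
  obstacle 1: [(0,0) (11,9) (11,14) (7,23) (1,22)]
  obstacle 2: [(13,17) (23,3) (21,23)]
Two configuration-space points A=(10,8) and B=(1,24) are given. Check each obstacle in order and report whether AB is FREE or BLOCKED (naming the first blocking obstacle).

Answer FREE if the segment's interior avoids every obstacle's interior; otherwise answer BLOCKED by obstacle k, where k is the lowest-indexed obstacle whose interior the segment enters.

Obstacle 1 [(0,0) (11,9) (11,14) (7,23) (1,22)]:
  edge (0,0)–(11,9): crosses AB
  edge (11,9)–(11,14): clear
  edge (11,14)–(7,23): clear
  edge (7,23)–(1,22): crosses AB
  edge (1,22)–(0,0): clear
  → BLOCKED
Obstacle 2 [(13,17) (23,3) (21,23)]:
  edge (13,17)–(23,3): clear
  edge (23,3)–(21,23): clear
  edge (21,23)–(13,17): clear
  midpoint (11/2,16) outside
  → clear

BLOCKED by obstacle 1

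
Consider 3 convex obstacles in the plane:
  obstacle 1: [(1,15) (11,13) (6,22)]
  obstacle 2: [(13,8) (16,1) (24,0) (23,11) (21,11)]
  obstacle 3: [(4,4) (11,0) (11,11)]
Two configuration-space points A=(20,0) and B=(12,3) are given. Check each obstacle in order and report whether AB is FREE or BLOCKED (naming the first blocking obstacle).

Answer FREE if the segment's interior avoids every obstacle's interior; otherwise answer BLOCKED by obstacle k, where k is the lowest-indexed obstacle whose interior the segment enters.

Obstacle 1 [(1,15) (11,13) (6,22)]:
  edge (1,15)–(11,13): clear
  edge (11,13)–(6,22): clear
  edge (6,22)–(1,15): clear
  midpoint (16,3/2) outside
  → clear
Obstacle 2 [(13,8) (16,1) (24,0) (23,11) (21,11)]:
  edge (13,8)–(16,1): crosses AB
  edge (16,1)–(24,0): crosses AB
  edge (24,0)–(23,11): clear
  edge (23,11)–(21,11): clear
  edge (21,11)–(13,8): clear
  → BLOCKED
Obstacle 3 [(4,4) (11,0) (11,11)]:
  edge (4,4)–(11,0): clear
  edge (11,0)–(11,11): clear
  edge (11,11)–(4,4): clear
  midpoint (16,3/2) outside
  → clear

BLOCKED by obstacle 2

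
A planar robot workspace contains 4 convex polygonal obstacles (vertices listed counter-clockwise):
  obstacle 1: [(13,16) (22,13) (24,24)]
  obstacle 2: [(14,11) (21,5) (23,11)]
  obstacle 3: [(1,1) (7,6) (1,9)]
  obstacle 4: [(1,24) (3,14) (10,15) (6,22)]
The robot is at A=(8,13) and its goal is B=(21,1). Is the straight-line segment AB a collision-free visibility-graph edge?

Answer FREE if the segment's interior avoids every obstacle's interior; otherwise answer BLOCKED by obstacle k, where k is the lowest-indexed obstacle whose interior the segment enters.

Obstacle 1 [(13,16) (22,13) (24,24)]:
  edge (13,16)–(22,13): clear
  edge (22,13)–(24,24): clear
  edge (24,24)–(13,16): clear
  midpoint (29/2,7) outside
  → clear
Obstacle 2 [(14,11) (21,5) (23,11)]:
  edge (14,11)–(21,5): clear
  edge (21,5)–(23,11): clear
  edge (23,11)–(14,11): clear
  midpoint (29/2,7) outside
  → clear
Obstacle 3 [(1,1) (7,6) (1,9)]:
  edge (1,1)–(7,6): clear
  edge (7,6)–(1,9): clear
  edge (1,9)–(1,1): clear
  midpoint (29/2,7) outside
  → clear
Obstacle 4 [(1,24) (3,14) (10,15) (6,22)]:
  edge (1,24)–(3,14): clear
  edge (3,14)–(10,15): clear
  edge (10,15)–(6,22): clear
  edge (6,22)–(1,24): clear
  midpoint (29/2,7) outside
  → clear

FREE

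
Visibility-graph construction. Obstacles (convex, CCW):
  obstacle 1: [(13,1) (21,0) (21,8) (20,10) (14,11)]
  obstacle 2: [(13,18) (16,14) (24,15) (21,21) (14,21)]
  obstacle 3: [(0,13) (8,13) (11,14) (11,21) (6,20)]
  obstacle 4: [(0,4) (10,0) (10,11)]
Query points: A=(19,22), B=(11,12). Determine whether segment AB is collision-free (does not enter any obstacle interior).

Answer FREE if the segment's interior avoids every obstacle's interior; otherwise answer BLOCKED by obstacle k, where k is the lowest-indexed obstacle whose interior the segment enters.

Obstacle 1 [(13,1) (21,0) (21,8) (20,10) (14,11)]:
  edge (13,1)–(21,0): clear
  edge (21,0)–(21,8): clear
  edge (21,8)–(20,10): clear
  edge (20,10)–(14,11): clear
  edge (14,11)–(13,1): clear
  midpoint (15,17) outside
  → clear
Obstacle 2 [(13,18) (16,14) (24,15) (21,21) (14,21)]:
  edge (13,18)–(16,14): crosses AB
  edge (16,14)–(24,15): clear
  edge (24,15)–(21,21): clear
  edge (21,21)–(14,21): crosses AB
  edge (14,21)–(13,18): clear
  → BLOCKED
Obstacle 3 [(0,13) (8,13) (11,14) (11,21) (6,20)]:
  edge (0,13)–(8,13): clear
  edge (8,13)–(11,14): clear
  edge (11,14)–(11,21): clear
  edge (11,21)–(6,20): clear
  edge (6,20)–(0,13): clear
  midpoint (15,17) outside
  → clear
Obstacle 4 [(0,4) (10,0) (10,11)]:
  edge (0,4)–(10,0): clear
  edge (10,0)–(10,11): clear
  edge (10,11)–(0,4): clear
  midpoint (15,17) outside
  → clear

BLOCKED by obstacle 2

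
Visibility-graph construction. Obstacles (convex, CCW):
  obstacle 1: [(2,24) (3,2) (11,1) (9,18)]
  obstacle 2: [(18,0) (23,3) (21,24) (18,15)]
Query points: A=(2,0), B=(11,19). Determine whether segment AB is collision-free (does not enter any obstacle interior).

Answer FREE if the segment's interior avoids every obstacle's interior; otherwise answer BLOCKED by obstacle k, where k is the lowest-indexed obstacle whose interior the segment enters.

Obstacle 1 [(2,24) (3,2) (11,1) (9,18)]:
  edge (2,24)–(3,2): crosses AB
  edge (3,2)–(11,1): clear
  edge (11,1)–(9,18): crosses AB
  edge (9,18)–(2,24): clear
  → BLOCKED
Obstacle 2 [(18,0) (23,3) (21,24) (18,15)]:
  edge (18,0)–(23,3): clear
  edge (23,3)–(21,24): clear
  edge (21,24)–(18,15): clear
  edge (18,15)–(18,0): clear
  midpoint (13/2,19/2) outside
  → clear

BLOCKED by obstacle 1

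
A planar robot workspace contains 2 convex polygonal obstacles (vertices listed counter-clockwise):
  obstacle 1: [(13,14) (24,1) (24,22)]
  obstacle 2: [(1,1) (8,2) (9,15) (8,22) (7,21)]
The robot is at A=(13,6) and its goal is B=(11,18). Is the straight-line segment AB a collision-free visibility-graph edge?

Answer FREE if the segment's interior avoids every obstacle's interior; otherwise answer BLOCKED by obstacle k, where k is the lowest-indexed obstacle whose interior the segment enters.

Obstacle 1 [(13,14) (24,1) (24,22)]:
  edge (13,14)–(24,1): clear
  edge (24,1)–(24,22): clear
  edge (24,22)–(13,14): clear
  midpoint (12,12) outside
  → clear
Obstacle 2 [(1,1) (8,2) (9,15) (8,22) (7,21)]:
  edge (1,1)–(8,2): clear
  edge (8,2)–(9,15): clear
  edge (9,15)–(8,22): clear
  edge (8,22)–(7,21): clear
  edge (7,21)–(1,1): clear
  midpoint (12,12) outside
  → clear

FREE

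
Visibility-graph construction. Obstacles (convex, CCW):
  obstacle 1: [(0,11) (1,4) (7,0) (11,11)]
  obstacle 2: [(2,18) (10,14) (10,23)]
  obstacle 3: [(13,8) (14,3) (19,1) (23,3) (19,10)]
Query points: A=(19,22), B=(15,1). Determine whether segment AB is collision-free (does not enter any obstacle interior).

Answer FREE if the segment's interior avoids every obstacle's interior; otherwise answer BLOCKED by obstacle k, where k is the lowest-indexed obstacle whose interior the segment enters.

Obstacle 1 [(0,11) (1,4) (7,0) (11,11)]:
  edge (0,11)–(1,4): clear
  edge (1,4)–(7,0): clear
  edge (7,0)–(11,11): clear
  edge (11,11)–(0,11): clear
  midpoint (17,23/2) outside
  → clear
Obstacle 2 [(2,18) (10,14) (10,23)]:
  edge (2,18)–(10,14): clear
  edge (10,14)–(10,23): clear
  edge (10,23)–(2,18): clear
  midpoint (17,23/2) outside
  → clear
Obstacle 3 [(13,8) (14,3) (19,1) (23,3) (19,10)]:
  edge (13,8)–(14,3): clear
  edge (14,3)–(19,1): crosses AB
  edge (19,1)–(23,3): clear
  edge (23,3)–(19,10): clear
  edge (19,10)–(13,8): crosses AB
  → BLOCKED

BLOCKED by obstacle 3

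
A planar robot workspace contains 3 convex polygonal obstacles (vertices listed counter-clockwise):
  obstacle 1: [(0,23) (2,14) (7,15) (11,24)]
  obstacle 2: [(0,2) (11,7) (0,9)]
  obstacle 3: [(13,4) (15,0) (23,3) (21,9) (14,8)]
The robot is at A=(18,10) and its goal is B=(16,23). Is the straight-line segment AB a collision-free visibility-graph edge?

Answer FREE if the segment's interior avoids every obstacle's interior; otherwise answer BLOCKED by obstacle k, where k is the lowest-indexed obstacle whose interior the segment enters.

FREE

Obstacle 1 [(0,23) (2,14) (7,15) (11,24)]:
  edge (0,23)–(2,14): clear
  edge (2,14)–(7,15): clear
  edge (7,15)–(11,24): clear
  edge (11,24)–(0,23): clear
  midpoint (17,33/2) outside
  → clear
Obstacle 2 [(0,2) (11,7) (0,9)]:
  edge (0,2)–(11,7): clear
  edge (11,7)–(0,9): clear
  edge (0,9)–(0,2): clear
  midpoint (17,33/2) outside
  → clear
Obstacle 3 [(13,4) (15,0) (23,3) (21,9) (14,8)]:
  edge (13,4)–(15,0): clear
  edge (15,0)–(23,3): clear
  edge (23,3)–(21,9): clear
  edge (21,9)–(14,8): clear
  edge (14,8)–(13,4): clear
  midpoint (17,33/2) outside
  → clear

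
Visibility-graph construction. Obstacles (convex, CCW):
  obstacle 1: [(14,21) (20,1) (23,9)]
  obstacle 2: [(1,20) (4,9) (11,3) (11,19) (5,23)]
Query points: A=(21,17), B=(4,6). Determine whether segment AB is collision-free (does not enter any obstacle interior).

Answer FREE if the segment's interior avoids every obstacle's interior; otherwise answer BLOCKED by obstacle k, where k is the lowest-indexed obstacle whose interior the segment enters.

BLOCKED by obstacle 1

Obstacle 1 [(14,21) (20,1) (23,9)]:
  edge (14,21)–(20,1): crosses AB
  edge (20,1)–(23,9): clear
  edge (23,9)–(14,21): crosses AB
  → BLOCKED
Obstacle 2 [(1,20) (4,9) (11,3) (11,19) (5,23)]:
  edge (1,20)–(4,9): clear
  edge (4,9)–(11,3): crosses AB
  edge (11,3)–(11,19): crosses AB
  edge (11,19)–(5,23): clear
  edge (5,23)–(1,20): clear
  → BLOCKED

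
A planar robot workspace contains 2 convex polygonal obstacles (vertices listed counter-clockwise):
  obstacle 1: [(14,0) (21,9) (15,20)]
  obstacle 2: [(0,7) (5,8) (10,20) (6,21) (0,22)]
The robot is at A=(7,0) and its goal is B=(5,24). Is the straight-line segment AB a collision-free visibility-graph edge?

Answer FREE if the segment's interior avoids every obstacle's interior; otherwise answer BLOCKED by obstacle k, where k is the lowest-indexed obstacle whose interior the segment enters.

BLOCKED by obstacle 2

Obstacle 1 [(14,0) (21,9) (15,20)]:
  edge (14,0)–(21,9): clear
  edge (21,9)–(15,20): clear
  edge (15,20)–(14,0): clear
  midpoint (6,12) outside
  → clear
Obstacle 2 [(0,7) (5,8) (10,20) (6,21) (0,22)]:
  edge (0,7)–(5,8): clear
  edge (5,8)–(10,20): crosses AB
  edge (10,20)–(6,21): clear
  edge (6,21)–(0,22): crosses AB
  edge (0,22)–(0,7): clear
  → BLOCKED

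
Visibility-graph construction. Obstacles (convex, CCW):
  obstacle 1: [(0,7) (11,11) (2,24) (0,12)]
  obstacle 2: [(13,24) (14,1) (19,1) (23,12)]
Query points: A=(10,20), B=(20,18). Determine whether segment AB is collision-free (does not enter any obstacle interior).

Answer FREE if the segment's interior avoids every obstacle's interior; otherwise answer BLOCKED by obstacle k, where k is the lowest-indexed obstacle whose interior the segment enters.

Obstacle 1 [(0,7) (11,11) (2,24) (0,12)]:
  edge (0,7)–(11,11): clear
  edge (11,11)–(2,24): clear
  edge (2,24)–(0,12): clear
  edge (0,12)–(0,7): clear
  midpoint (15,19) outside
  → clear
Obstacle 2 [(13,24) (14,1) (19,1) (23,12)]:
  edge (13,24)–(14,1): crosses AB
  edge (14,1)–(19,1): clear
  edge (19,1)–(23,12): clear
  edge (23,12)–(13,24): crosses AB
  → BLOCKED

BLOCKED by obstacle 2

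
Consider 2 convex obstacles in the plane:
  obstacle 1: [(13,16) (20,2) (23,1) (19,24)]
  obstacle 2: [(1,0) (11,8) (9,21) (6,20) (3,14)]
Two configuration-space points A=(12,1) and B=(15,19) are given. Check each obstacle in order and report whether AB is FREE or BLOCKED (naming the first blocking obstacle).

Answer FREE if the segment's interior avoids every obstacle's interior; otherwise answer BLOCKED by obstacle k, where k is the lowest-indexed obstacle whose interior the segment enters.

Obstacle 1 [(13,16) (20,2) (23,1) (19,24)]:
  edge (13,16)–(20,2): crosses AB
  edge (20,2)–(23,1): clear
  edge (23,1)–(19,24): clear
  edge (19,24)–(13,16): crosses AB
  → BLOCKED
Obstacle 2 [(1,0) (11,8) (9,21) (6,20) (3,14)]:
  edge (1,0)–(11,8): clear
  edge (11,8)–(9,21): clear
  edge (9,21)–(6,20): clear
  edge (6,20)–(3,14): clear
  edge (3,14)–(1,0): clear
  midpoint (27/2,10) outside
  → clear

BLOCKED by obstacle 1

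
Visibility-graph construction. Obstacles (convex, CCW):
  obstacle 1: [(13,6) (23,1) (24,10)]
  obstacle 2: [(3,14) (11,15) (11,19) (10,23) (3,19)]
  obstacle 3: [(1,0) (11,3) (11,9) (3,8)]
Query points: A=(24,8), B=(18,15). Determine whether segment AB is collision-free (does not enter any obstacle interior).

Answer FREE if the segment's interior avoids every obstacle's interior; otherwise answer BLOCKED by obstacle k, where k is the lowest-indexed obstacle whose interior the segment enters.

BLOCKED by obstacle 1

Obstacle 1 [(13,6) (23,1) (24,10)]:
  edge (13,6)–(23,1): clear
  edge (23,1)–(24,10): crosses AB
  edge (24,10)–(13,6): crosses AB
  → BLOCKED
Obstacle 2 [(3,14) (11,15) (11,19) (10,23) (3,19)]:
  edge (3,14)–(11,15): clear
  edge (11,15)–(11,19): clear
  edge (11,19)–(10,23): clear
  edge (10,23)–(3,19): clear
  edge (3,19)–(3,14): clear
  midpoint (21,23/2) outside
  → clear
Obstacle 3 [(1,0) (11,3) (11,9) (3,8)]:
  edge (1,0)–(11,3): clear
  edge (11,3)–(11,9): clear
  edge (11,9)–(3,8): clear
  edge (3,8)–(1,0): clear
  midpoint (21,23/2) outside
  → clear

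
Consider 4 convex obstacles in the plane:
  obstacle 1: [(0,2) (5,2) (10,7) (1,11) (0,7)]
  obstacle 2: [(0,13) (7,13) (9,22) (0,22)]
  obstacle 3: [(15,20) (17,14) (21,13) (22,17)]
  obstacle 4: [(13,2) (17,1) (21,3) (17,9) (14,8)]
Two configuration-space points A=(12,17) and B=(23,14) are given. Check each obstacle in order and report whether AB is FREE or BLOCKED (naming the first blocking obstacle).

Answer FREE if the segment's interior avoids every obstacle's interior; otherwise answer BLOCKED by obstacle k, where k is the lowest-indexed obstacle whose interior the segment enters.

Obstacle 1 [(0,2) (5,2) (10,7) (1,11) (0,7)]:
  edge (0,2)–(5,2): clear
  edge (5,2)–(10,7): clear
  edge (10,7)–(1,11): clear
  edge (1,11)–(0,7): clear
  edge (0,7)–(0,2): clear
  midpoint (35/2,31/2) outside
  → clear
Obstacle 2 [(0,13) (7,13) (9,22) (0,22)]:
  edge (0,13)–(7,13): clear
  edge (7,13)–(9,22): clear
  edge (9,22)–(0,22): clear
  edge (0,22)–(0,13): clear
  midpoint (35/2,31/2) outside
  → clear
Obstacle 3 [(15,20) (17,14) (21,13) (22,17)]:
  edge (15,20)–(17,14): crosses AB
  edge (17,14)–(21,13): clear
  edge (21,13)–(22,17): crosses AB
  edge (22,17)–(15,20): clear
  → BLOCKED
Obstacle 4 [(13,2) (17,1) (21,3) (17,9) (14,8)]:
  edge (13,2)–(17,1): clear
  edge (17,1)–(21,3): clear
  edge (21,3)–(17,9): clear
  edge (17,9)–(14,8): clear
  edge (14,8)–(13,2): clear
  midpoint (35/2,31/2) outside
  → clear

BLOCKED by obstacle 3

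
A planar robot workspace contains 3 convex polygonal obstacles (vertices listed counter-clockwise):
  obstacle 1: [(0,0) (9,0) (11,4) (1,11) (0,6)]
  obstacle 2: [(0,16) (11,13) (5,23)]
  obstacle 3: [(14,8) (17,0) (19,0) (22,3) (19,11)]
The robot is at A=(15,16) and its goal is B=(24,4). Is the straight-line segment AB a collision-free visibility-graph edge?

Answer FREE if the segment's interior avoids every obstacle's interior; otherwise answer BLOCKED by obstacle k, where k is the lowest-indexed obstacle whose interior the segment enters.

Obstacle 1 [(0,0) (9,0) (11,4) (1,11) (0,6)]:
  edge (0,0)–(9,0): clear
  edge (9,0)–(11,4): clear
  edge (11,4)–(1,11): clear
  edge (1,11)–(0,6): clear
  edge (0,6)–(0,0): clear
  midpoint (39/2,10) outside
  → clear
Obstacle 2 [(0,16) (11,13) (5,23)]:
  edge (0,16)–(11,13): clear
  edge (11,13)–(5,23): clear
  edge (5,23)–(0,16): clear
  midpoint (39/2,10) outside
  → clear
Obstacle 3 [(14,8) (17,0) (19,0) (22,3) (19,11)]:
  edge (14,8)–(17,0): clear
  edge (17,0)–(19,0): clear
  edge (19,0)–(22,3): clear
  edge (22,3)–(19,11): crosses AB
  edge (19,11)–(14,8): crosses AB
  → BLOCKED

BLOCKED by obstacle 3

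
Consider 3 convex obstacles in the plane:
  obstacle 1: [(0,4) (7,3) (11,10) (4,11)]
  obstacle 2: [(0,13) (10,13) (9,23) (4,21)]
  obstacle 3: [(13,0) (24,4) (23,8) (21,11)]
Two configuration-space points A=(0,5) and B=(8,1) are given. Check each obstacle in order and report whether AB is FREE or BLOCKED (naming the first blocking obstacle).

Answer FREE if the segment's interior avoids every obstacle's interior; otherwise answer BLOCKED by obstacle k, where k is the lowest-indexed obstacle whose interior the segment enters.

Obstacle 1 [(0,4) (7,3) (11,10) (4,11)]:
  edge (0,4)–(7,3): crosses AB
  edge (7,3)–(11,10): clear
  edge (11,10)–(4,11): clear
  edge (4,11)–(0,4): crosses AB
  → BLOCKED
Obstacle 2 [(0,13) (10,13) (9,23) (4,21)]:
  edge (0,13)–(10,13): clear
  edge (10,13)–(9,23): clear
  edge (9,23)–(4,21): clear
  edge (4,21)–(0,13): clear
  midpoint (4,3) outside
  → clear
Obstacle 3 [(13,0) (24,4) (23,8) (21,11)]:
  edge (13,0)–(24,4): clear
  edge (24,4)–(23,8): clear
  edge (23,8)–(21,11): clear
  edge (21,11)–(13,0): clear
  midpoint (4,3) outside
  → clear

BLOCKED by obstacle 1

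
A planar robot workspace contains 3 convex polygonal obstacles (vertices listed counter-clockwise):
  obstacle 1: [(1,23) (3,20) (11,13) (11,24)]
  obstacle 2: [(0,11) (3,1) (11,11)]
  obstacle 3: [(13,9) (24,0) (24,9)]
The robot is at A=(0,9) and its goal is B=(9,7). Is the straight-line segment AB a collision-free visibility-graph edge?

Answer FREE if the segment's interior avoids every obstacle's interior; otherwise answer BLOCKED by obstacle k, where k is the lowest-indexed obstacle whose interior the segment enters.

BLOCKED by obstacle 2

Obstacle 1 [(1,23) (3,20) (11,13) (11,24)]:
  edge (1,23)–(3,20): clear
  edge (3,20)–(11,13): clear
  edge (11,13)–(11,24): clear
  edge (11,24)–(1,23): clear
  midpoint (9/2,8) outside
  → clear
Obstacle 2 [(0,11) (3,1) (11,11)]:
  edge (0,11)–(3,1): crosses AB
  edge (3,1)–(11,11): crosses AB
  edge (11,11)–(0,11): clear
  → BLOCKED
Obstacle 3 [(13,9) (24,0) (24,9)]:
  edge (13,9)–(24,0): clear
  edge (24,0)–(24,9): clear
  edge (24,9)–(13,9): clear
  midpoint (9/2,8) outside
  → clear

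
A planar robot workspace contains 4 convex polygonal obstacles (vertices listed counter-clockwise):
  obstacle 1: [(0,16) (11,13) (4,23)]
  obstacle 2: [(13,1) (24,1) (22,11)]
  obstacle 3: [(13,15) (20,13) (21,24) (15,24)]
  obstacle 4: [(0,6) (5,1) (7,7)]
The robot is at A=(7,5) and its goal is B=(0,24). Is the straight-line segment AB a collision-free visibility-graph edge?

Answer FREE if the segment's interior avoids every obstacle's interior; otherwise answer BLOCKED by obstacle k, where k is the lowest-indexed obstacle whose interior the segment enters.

BLOCKED by obstacle 1

Obstacle 1 [(0,16) (11,13) (4,23)]:
  edge (0,16)–(11,13): crosses AB
  edge (11,13)–(4,23): clear
  edge (4,23)–(0,16): crosses AB
  → BLOCKED
Obstacle 2 [(13,1) (24,1) (22,11)]:
  edge (13,1)–(24,1): clear
  edge (24,1)–(22,11): clear
  edge (22,11)–(13,1): clear
  midpoint (7/2,29/2) outside
  → clear
Obstacle 3 [(13,15) (20,13) (21,24) (15,24)]:
  edge (13,15)–(20,13): clear
  edge (20,13)–(21,24): clear
  edge (21,24)–(15,24): clear
  edge (15,24)–(13,15): clear
  midpoint (7/2,29/2) outside
  → clear
Obstacle 4 [(0,6) (5,1) (7,7)]:
  edge (0,6)–(5,1): clear
  edge (5,1)–(7,7): crosses AB
  edge (7,7)–(0,6): crosses AB
  → BLOCKED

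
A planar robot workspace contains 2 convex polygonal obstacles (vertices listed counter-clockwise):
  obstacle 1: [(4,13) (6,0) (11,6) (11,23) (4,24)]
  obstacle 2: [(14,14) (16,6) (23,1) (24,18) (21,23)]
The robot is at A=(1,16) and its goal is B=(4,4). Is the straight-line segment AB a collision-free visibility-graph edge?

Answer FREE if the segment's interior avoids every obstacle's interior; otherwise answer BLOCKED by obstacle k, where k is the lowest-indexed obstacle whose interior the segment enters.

Obstacle 1 [(4,13) (6,0) (11,6) (11,23) (4,24)]:
  edge (4,13)–(6,0): clear
  edge (6,0)–(11,6): clear
  edge (11,6)–(11,23): clear
  edge (11,23)–(4,24): clear
  edge (4,24)–(4,13): clear
  midpoint (5/2,10) outside
  → clear
Obstacle 2 [(14,14) (16,6) (23,1) (24,18) (21,23)]:
  edge (14,14)–(16,6): clear
  edge (16,6)–(23,1): clear
  edge (23,1)–(24,18): clear
  edge (24,18)–(21,23): clear
  edge (21,23)–(14,14): clear
  midpoint (5/2,10) outside
  → clear

FREE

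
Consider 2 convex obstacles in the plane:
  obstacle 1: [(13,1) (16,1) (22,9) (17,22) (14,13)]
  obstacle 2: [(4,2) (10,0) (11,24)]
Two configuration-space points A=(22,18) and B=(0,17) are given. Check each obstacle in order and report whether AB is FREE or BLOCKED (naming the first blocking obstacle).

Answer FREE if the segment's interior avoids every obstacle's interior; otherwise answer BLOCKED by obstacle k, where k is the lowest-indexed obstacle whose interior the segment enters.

BLOCKED by obstacle 1

Obstacle 1 [(13,1) (16,1) (22,9) (17,22) (14,13)]:
  edge (13,1)–(16,1): clear
  edge (16,1)–(22,9): clear
  edge (22,9)–(17,22): crosses AB
  edge (17,22)–(14,13): crosses AB
  edge (14,13)–(13,1): clear
  → BLOCKED
Obstacle 2 [(4,2) (10,0) (11,24)]:
  edge (4,2)–(10,0): clear
  edge (10,0)–(11,24): crosses AB
  edge (11,24)–(4,2): crosses AB
  → BLOCKED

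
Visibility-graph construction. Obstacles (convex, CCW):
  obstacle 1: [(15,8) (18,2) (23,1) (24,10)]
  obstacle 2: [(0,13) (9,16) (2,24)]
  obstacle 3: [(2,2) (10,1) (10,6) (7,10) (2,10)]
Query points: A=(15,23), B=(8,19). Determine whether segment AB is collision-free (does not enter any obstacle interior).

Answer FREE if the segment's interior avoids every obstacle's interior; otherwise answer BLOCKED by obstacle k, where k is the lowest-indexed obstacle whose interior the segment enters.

FREE

Obstacle 1 [(15,8) (18,2) (23,1) (24,10)]:
  edge (15,8)–(18,2): clear
  edge (18,2)–(23,1): clear
  edge (23,1)–(24,10): clear
  edge (24,10)–(15,8): clear
  midpoint (23/2,21) outside
  → clear
Obstacle 2 [(0,13) (9,16) (2,24)]:
  edge (0,13)–(9,16): clear
  edge (9,16)–(2,24): clear
  edge (2,24)–(0,13): clear
  midpoint (23/2,21) outside
  → clear
Obstacle 3 [(2,2) (10,1) (10,6) (7,10) (2,10)]:
  edge (2,2)–(10,1): clear
  edge (10,1)–(10,6): clear
  edge (10,6)–(7,10): clear
  edge (7,10)–(2,10): clear
  edge (2,10)–(2,2): clear
  midpoint (23/2,21) outside
  → clear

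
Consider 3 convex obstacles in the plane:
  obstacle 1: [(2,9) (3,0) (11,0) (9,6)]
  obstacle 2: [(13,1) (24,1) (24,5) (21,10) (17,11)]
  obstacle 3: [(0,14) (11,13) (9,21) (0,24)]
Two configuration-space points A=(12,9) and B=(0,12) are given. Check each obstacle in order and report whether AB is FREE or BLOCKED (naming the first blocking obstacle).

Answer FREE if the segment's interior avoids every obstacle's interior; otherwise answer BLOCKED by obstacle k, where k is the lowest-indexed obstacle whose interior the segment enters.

FREE

Obstacle 1 [(2,9) (3,0) (11,0) (9,6)]:
  edge (2,9)–(3,0): clear
  edge (3,0)–(11,0): clear
  edge (11,0)–(9,6): clear
  edge (9,6)–(2,9): clear
  midpoint (6,21/2) outside
  → clear
Obstacle 2 [(13,1) (24,1) (24,5) (21,10) (17,11)]:
  edge (13,1)–(24,1): clear
  edge (24,1)–(24,5): clear
  edge (24,5)–(21,10): clear
  edge (21,10)–(17,11): clear
  edge (17,11)–(13,1): clear
  midpoint (6,21/2) outside
  → clear
Obstacle 3 [(0,14) (11,13) (9,21) (0,24)]:
  edge (0,14)–(11,13): clear
  edge (11,13)–(9,21): clear
  edge (9,21)–(0,24): clear
  edge (0,24)–(0,14): clear
  midpoint (6,21/2) outside
  → clear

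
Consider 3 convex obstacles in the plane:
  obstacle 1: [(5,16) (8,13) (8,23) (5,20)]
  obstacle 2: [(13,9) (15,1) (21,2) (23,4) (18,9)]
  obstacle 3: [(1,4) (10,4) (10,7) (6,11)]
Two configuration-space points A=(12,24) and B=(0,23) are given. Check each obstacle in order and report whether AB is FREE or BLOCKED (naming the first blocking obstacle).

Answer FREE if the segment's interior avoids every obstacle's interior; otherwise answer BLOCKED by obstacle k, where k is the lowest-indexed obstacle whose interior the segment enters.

Obstacle 1 [(5,16) (8,13) (8,23) (5,20)]:
  edge (5,16)–(8,13): clear
  edge (8,13)–(8,23): clear
  edge (8,23)–(5,20): clear
  edge (5,20)–(5,16): clear
  midpoint (6,47/2) outside
  → clear
Obstacle 2 [(13,9) (15,1) (21,2) (23,4) (18,9)]:
  edge (13,9)–(15,1): clear
  edge (15,1)–(21,2): clear
  edge (21,2)–(23,4): clear
  edge (23,4)–(18,9): clear
  edge (18,9)–(13,9): clear
  midpoint (6,47/2) outside
  → clear
Obstacle 3 [(1,4) (10,4) (10,7) (6,11)]:
  edge (1,4)–(10,4): clear
  edge (10,4)–(10,7): clear
  edge (10,7)–(6,11): clear
  edge (6,11)–(1,4): clear
  midpoint (6,47/2) outside
  → clear

FREE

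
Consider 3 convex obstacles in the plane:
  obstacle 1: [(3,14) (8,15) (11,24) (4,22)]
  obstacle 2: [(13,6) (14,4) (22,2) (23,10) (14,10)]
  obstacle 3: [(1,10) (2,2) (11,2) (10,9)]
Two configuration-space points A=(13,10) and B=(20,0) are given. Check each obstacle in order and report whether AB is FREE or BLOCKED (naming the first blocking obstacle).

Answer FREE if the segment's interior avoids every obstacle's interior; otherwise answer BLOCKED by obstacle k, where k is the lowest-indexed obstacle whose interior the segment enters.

BLOCKED by obstacle 2

Obstacle 1 [(3,14) (8,15) (11,24) (4,22)]:
  edge (3,14)–(8,15): clear
  edge (8,15)–(11,24): clear
  edge (11,24)–(4,22): clear
  edge (4,22)–(3,14): clear
  midpoint (33/2,5) outside
  → clear
Obstacle 2 [(13,6) (14,4) (22,2) (23,10) (14,10)]:
  edge (13,6)–(14,4): clear
  edge (14,4)–(22,2): crosses AB
  edge (22,2)–(23,10): clear
  edge (23,10)–(14,10): clear
  edge (14,10)–(13,6): crosses AB
  → BLOCKED
Obstacle 3 [(1,10) (2,2) (11,2) (10,9)]:
  edge (1,10)–(2,2): clear
  edge (2,2)–(11,2): clear
  edge (11,2)–(10,9): clear
  edge (10,9)–(1,10): clear
  midpoint (33/2,5) outside
  → clear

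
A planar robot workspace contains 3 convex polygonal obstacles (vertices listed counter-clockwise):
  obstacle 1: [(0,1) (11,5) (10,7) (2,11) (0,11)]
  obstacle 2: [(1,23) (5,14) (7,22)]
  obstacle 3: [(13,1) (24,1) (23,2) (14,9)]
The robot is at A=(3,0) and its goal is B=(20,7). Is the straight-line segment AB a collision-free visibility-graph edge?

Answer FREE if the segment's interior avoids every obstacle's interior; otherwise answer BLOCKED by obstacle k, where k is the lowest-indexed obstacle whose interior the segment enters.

Obstacle 1 [(0,1) (11,5) (10,7) (2,11) (0,11)]:
  edge (0,1)–(11,5): clear
  edge (11,5)–(10,7): clear
  edge (10,7)–(2,11): clear
  edge (2,11)–(0,11): clear
  edge (0,11)–(0,1): clear
  midpoint (23/2,7/2) outside
  → clear
Obstacle 2 [(1,23) (5,14) (7,22)]:
  edge (1,23)–(5,14): clear
  edge (5,14)–(7,22): clear
  edge (7,22)–(1,23): clear
  midpoint (23/2,7/2) outside
  → clear
Obstacle 3 [(13,1) (24,1) (23,2) (14,9)]:
  edge (13,1)–(24,1): clear
  edge (24,1)–(23,2): clear
  edge (23,2)–(14,9): crosses AB
  edge (14,9)–(13,1): crosses AB
  → BLOCKED

BLOCKED by obstacle 3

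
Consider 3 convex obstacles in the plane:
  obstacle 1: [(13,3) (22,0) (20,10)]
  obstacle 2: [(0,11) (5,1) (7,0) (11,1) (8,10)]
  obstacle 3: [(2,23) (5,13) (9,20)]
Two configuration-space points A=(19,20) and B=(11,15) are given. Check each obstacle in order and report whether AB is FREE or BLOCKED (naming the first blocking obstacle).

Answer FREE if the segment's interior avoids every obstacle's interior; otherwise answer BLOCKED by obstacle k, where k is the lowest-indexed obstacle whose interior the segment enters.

FREE

Obstacle 1 [(13,3) (22,0) (20,10)]:
  edge (13,3)–(22,0): clear
  edge (22,0)–(20,10): clear
  edge (20,10)–(13,3): clear
  midpoint (15,35/2) outside
  → clear
Obstacle 2 [(0,11) (5,1) (7,0) (11,1) (8,10)]:
  edge (0,11)–(5,1): clear
  edge (5,1)–(7,0): clear
  edge (7,0)–(11,1): clear
  edge (11,1)–(8,10): clear
  edge (8,10)–(0,11): clear
  midpoint (15,35/2) outside
  → clear
Obstacle 3 [(2,23) (5,13) (9,20)]:
  edge (2,23)–(5,13): clear
  edge (5,13)–(9,20): clear
  edge (9,20)–(2,23): clear
  midpoint (15,35/2) outside
  → clear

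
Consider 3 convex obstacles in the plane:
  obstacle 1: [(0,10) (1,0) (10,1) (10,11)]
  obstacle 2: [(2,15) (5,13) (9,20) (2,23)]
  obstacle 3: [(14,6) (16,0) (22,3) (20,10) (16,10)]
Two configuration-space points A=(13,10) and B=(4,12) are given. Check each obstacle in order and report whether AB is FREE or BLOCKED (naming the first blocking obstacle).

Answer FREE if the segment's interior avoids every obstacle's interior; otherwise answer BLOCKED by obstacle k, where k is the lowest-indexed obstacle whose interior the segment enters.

Obstacle 1 [(0,10) (1,0) (10,1) (10,11)]:
  edge (0,10)–(1,0): clear
  edge (1,0)–(10,1): clear
  edge (10,1)–(10,11): crosses AB
  edge (10,11)–(0,10): crosses AB
  → BLOCKED
Obstacle 2 [(2,15) (5,13) (9,20) (2,23)]:
  edge (2,15)–(5,13): clear
  edge (5,13)–(9,20): clear
  edge (9,20)–(2,23): clear
  edge (2,23)–(2,15): clear
  midpoint (17/2,11) outside
  → clear
Obstacle 3 [(14,6) (16,0) (22,3) (20,10) (16,10)]:
  edge (14,6)–(16,0): clear
  edge (16,0)–(22,3): clear
  edge (22,3)–(20,10): clear
  edge (20,10)–(16,10): clear
  edge (16,10)–(14,6): clear
  midpoint (17/2,11) outside
  → clear

BLOCKED by obstacle 1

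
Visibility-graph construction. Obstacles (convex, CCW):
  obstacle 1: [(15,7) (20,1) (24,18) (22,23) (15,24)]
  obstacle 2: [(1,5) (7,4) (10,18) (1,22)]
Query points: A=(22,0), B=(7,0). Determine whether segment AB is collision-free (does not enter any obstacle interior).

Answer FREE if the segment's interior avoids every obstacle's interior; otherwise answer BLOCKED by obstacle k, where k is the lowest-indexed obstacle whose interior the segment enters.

Obstacle 1 [(15,7) (20,1) (24,18) (22,23) (15,24)]:
  edge (15,7)–(20,1): clear
  edge (20,1)–(24,18): clear
  edge (24,18)–(22,23): clear
  edge (22,23)–(15,24): clear
  edge (15,24)–(15,7): clear
  midpoint (29/2,0) outside
  → clear
Obstacle 2 [(1,5) (7,4) (10,18) (1,22)]:
  edge (1,5)–(7,4): clear
  edge (7,4)–(10,18): clear
  edge (10,18)–(1,22): clear
  edge (1,22)–(1,5): clear
  midpoint (29/2,0) outside
  → clear

FREE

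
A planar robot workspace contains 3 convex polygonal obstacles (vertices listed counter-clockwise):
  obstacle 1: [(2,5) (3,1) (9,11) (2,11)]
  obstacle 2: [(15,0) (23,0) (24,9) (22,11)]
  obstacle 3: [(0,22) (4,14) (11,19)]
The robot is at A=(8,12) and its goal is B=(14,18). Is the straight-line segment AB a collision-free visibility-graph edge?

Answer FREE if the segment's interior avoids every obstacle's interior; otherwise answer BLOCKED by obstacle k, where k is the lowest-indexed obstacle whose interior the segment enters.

Obstacle 1 [(2,5) (3,1) (9,11) (2,11)]:
  edge (2,5)–(3,1): clear
  edge (3,1)–(9,11): clear
  edge (9,11)–(2,11): clear
  edge (2,11)–(2,5): clear
  midpoint (11,15) outside
  → clear
Obstacle 2 [(15,0) (23,0) (24,9) (22,11)]:
  edge (15,0)–(23,0): clear
  edge (23,0)–(24,9): clear
  edge (24,9)–(22,11): clear
  edge (22,11)–(15,0): clear
  midpoint (11,15) outside
  → clear
Obstacle 3 [(0,22) (4,14) (11,19)]:
  edge (0,22)–(4,14): clear
  edge (4,14)–(11,19): clear
  edge (11,19)–(0,22): clear
  midpoint (11,15) outside
  → clear

FREE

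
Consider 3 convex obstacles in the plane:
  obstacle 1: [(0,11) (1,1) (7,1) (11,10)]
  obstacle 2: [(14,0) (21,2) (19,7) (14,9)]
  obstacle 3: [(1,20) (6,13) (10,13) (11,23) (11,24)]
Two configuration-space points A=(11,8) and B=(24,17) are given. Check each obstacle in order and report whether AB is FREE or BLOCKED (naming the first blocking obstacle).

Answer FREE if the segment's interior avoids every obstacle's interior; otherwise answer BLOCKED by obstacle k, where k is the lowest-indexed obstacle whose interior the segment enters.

FREE

Obstacle 1 [(0,11) (1,1) (7,1) (11,10)]:
  edge (0,11)–(1,1): clear
  edge (1,1)–(7,1): clear
  edge (7,1)–(11,10): clear
  edge (11,10)–(0,11): clear
  midpoint (35/2,25/2) outside
  → clear
Obstacle 2 [(14,0) (21,2) (19,7) (14,9)]:
  edge (14,0)–(21,2): clear
  edge (21,2)–(19,7): clear
  edge (19,7)–(14,9): clear
  edge (14,9)–(14,0): clear
  midpoint (35/2,25/2) outside
  → clear
Obstacle 3 [(1,20) (6,13) (10,13) (11,23) (11,24)]:
  edge (1,20)–(6,13): clear
  edge (6,13)–(10,13): clear
  edge (10,13)–(11,23): clear
  edge (11,23)–(11,24): clear
  edge (11,24)–(1,20): clear
  midpoint (35/2,25/2) outside
  → clear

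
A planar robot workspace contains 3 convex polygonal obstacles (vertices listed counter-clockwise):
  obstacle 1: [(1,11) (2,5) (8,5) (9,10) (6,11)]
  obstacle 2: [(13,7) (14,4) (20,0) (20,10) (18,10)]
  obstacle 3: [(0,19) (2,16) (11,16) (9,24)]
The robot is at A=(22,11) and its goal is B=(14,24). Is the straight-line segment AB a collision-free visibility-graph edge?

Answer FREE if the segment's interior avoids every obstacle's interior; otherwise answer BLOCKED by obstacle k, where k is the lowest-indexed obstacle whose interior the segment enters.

Obstacle 1 [(1,11) (2,5) (8,5) (9,10) (6,11)]:
  edge (1,11)–(2,5): clear
  edge (2,5)–(8,5): clear
  edge (8,5)–(9,10): clear
  edge (9,10)–(6,11): clear
  edge (6,11)–(1,11): clear
  midpoint (18,35/2) outside
  → clear
Obstacle 2 [(13,7) (14,4) (20,0) (20,10) (18,10)]:
  edge (13,7)–(14,4): clear
  edge (14,4)–(20,0): clear
  edge (20,0)–(20,10): clear
  edge (20,10)–(18,10): clear
  edge (18,10)–(13,7): clear
  midpoint (18,35/2) outside
  → clear
Obstacle 3 [(0,19) (2,16) (11,16) (9,24)]:
  edge (0,19)–(2,16): clear
  edge (2,16)–(11,16): clear
  edge (11,16)–(9,24): clear
  edge (9,24)–(0,19): clear
  midpoint (18,35/2) outside
  → clear

FREE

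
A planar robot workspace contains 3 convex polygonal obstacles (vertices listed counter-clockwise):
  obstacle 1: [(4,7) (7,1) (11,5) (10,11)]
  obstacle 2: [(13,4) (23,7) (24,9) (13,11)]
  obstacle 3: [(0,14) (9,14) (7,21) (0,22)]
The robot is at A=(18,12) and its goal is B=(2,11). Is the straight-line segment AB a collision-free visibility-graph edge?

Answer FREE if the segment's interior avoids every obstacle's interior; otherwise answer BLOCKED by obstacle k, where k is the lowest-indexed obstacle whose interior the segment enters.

Obstacle 1 [(4,7) (7,1) (11,5) (10,11)]:
  edge (4,7)–(7,1): clear
  edge (7,1)–(11,5): clear
  edge (11,5)–(10,11): clear
  edge (10,11)–(4,7): clear
  midpoint (10,23/2) outside
  → clear
Obstacle 2 [(13,4) (23,7) (24,9) (13,11)]:
  edge (13,4)–(23,7): clear
  edge (23,7)–(24,9): clear
  edge (24,9)–(13,11): clear
  edge (13,11)–(13,4): clear
  midpoint (10,23/2) outside
  → clear
Obstacle 3 [(0,14) (9,14) (7,21) (0,22)]:
  edge (0,14)–(9,14): clear
  edge (9,14)–(7,21): clear
  edge (7,21)–(0,22): clear
  edge (0,22)–(0,14): clear
  midpoint (10,23/2) outside
  → clear

FREE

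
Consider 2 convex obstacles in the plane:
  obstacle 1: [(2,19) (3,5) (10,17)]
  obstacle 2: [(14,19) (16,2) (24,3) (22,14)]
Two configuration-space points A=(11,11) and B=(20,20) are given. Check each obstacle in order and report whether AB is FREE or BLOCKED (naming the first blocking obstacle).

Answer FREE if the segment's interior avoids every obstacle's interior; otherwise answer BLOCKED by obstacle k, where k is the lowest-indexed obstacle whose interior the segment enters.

BLOCKED by obstacle 2

Obstacle 1 [(2,19) (3,5) (10,17)]:
  edge (2,19)–(3,5): clear
  edge (3,5)–(10,17): clear
  edge (10,17)–(2,19): clear
  midpoint (31/2,31/2) outside
  → clear
Obstacle 2 [(14,19) (16,2) (24,3) (22,14)]:
  edge (14,19)–(16,2): crosses AB
  edge (16,2)–(24,3): clear
  edge (24,3)–(22,14): clear
  edge (22,14)–(14,19): crosses AB
  → BLOCKED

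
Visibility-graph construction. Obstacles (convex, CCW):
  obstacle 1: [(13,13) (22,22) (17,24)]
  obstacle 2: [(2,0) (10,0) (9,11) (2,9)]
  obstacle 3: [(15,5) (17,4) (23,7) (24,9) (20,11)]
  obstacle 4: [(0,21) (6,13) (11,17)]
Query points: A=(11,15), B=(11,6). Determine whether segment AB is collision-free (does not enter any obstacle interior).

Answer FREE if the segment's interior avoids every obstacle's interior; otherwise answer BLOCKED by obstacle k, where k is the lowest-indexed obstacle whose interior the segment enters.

Obstacle 1 [(13,13) (22,22) (17,24)]:
  edge (13,13)–(22,22): clear
  edge (22,22)–(17,24): clear
  edge (17,24)–(13,13): clear
  midpoint (11,21/2) outside
  → clear
Obstacle 2 [(2,0) (10,0) (9,11) (2,9)]:
  edge (2,0)–(10,0): clear
  edge (10,0)–(9,11): clear
  edge (9,11)–(2,9): clear
  edge (2,9)–(2,0): clear
  midpoint (11,21/2) outside
  → clear
Obstacle 3 [(15,5) (17,4) (23,7) (24,9) (20,11)]:
  edge (15,5)–(17,4): clear
  edge (17,4)–(23,7): clear
  edge (23,7)–(24,9): clear
  edge (24,9)–(20,11): clear
  edge (20,11)–(15,5): clear
  midpoint (11,21/2) outside
  → clear
Obstacle 4 [(0,21) (6,13) (11,17)]:
  edge (0,21)–(6,13): clear
  edge (6,13)–(11,17): clear
  edge (11,17)–(0,21): clear
  midpoint (11,21/2) outside
  → clear

FREE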